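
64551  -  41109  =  23442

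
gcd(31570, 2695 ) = 385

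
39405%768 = 237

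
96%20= 16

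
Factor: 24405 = 3^1 * 5^1*1627^1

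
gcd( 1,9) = 1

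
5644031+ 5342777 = 10986808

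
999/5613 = 333/1871 = 0.18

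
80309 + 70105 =150414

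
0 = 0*1758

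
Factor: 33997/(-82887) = -3^( - 1)*7^(-1)*3947^( - 1 )*33997^1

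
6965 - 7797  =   - 832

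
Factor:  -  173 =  - 173^1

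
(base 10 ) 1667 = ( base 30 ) 1PH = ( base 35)1cm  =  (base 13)9B3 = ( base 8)3203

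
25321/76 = 333 + 13/76 = 333.17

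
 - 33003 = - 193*171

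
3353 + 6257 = 9610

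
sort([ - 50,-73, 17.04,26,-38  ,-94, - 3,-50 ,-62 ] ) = [-94, - 73, - 62, - 50,-50, - 38,-3,17.04,26] 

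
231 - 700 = - 469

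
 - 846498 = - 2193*386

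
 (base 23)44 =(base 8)140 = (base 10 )96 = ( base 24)40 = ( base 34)2s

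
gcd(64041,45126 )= 3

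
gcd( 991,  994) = 1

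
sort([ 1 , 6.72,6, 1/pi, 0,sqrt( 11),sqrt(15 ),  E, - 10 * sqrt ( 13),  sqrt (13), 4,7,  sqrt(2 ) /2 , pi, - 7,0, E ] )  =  [ - 10*sqrt( 13 ),  -  7,0,0,1/pi,  sqrt(2)/2, 1,E, E, pi,sqrt(11), sqrt(13),sqrt( 15), 4,6, 6.72, 7] 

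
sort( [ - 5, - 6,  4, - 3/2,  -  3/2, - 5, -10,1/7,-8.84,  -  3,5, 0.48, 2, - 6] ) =[ - 10, - 8.84,-6, - 6, - 5, - 5, - 3,-3/2,- 3/2, 1/7, 0.48, 2, 4,5]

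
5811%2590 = 631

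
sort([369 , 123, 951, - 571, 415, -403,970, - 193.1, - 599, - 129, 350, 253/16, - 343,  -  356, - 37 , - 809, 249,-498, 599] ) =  [ - 809, - 599, - 571, - 498,  -  403,-356, - 343,-193.1, - 129,-37, 253/16, 123, 249, 350, 369,  415,599,951, 970] 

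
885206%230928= 192422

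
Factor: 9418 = 2^1*17^1 *277^1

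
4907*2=9814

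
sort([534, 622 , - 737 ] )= [ - 737, 534, 622]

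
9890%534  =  278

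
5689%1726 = 511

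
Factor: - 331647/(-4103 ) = 3^1*11^( - 1)*227^1*373^(-1)*487^1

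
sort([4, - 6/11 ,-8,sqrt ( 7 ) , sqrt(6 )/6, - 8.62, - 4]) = [ - 8.62, - 8, - 4, - 6/11,  sqrt (6)/6, sqrt( 7 ), 4 ]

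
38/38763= 38/38763=0.00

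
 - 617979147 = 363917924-981897071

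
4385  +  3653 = 8038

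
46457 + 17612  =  64069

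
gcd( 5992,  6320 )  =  8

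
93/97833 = 31/32611 = 0.00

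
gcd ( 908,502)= 2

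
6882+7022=13904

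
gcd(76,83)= 1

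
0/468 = 0 = 0.00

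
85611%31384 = 22843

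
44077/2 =44077/2 = 22038.50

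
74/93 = 74/93 = 0.80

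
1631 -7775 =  - 6144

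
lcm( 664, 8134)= 32536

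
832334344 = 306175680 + 526158664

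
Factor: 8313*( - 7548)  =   - 2^2*3^2*17^2*37^1 * 163^1 =- 62746524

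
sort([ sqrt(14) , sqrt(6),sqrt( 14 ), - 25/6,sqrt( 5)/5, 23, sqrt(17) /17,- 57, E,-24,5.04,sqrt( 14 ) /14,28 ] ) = [- 57,- 24,-25/6,sqrt( 17 )/17,sqrt (14 ) /14,sqrt( 5 ) /5, sqrt( 6),E,  sqrt( 14),sqrt( 14), 5.04,23,28 ] 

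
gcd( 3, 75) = 3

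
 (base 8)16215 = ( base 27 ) a0j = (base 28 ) 991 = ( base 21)gc1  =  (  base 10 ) 7309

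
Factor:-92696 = -2^3 * 11587^1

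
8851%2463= 1462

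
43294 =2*21647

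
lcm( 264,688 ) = 22704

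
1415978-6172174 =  - 4756196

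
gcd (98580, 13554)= 6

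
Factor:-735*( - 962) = 707070 = 2^1*3^1*5^1*7^2*13^1*37^1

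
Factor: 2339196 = 2^2*3^1*194933^1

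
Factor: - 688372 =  - 2^2*172093^1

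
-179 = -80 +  - 99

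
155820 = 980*159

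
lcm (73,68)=4964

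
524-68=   456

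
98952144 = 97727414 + 1224730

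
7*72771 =509397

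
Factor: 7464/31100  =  6/25 = 2^1*3^1*5^ ( - 2 )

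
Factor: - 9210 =  -  2^1*3^1*5^1*307^1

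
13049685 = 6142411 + 6907274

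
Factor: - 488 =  - 2^3*61^1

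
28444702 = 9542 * 2981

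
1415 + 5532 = 6947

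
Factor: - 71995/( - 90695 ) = 77/97 = 7^1*11^1* 97^(-1)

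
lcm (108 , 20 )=540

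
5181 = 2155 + 3026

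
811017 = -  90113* (- 9 )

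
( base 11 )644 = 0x306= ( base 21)1fi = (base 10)774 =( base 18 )270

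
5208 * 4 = 20832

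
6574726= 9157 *718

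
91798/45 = 2039  +  43/45 = 2039.96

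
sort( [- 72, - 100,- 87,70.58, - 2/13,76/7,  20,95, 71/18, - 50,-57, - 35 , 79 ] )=[ - 100,- 87 ,-72, - 57, - 50,  -  35,-2/13,71/18,76/7, 20,70.58, 79, 95]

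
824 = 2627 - 1803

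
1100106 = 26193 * 42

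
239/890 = 239/890 = 0.27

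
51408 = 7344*7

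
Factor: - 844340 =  -2^2*5^1*7^1*37^1*163^1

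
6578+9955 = 16533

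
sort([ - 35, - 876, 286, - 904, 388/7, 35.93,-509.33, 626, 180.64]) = [  -  904, - 876,  -  509.33, - 35, 35.93, 388/7, 180.64, 286, 626 ] 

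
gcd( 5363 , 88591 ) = 1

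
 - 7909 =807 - 8716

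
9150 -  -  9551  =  18701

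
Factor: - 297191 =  - 297191^1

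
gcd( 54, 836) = 2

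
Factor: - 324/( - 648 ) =2^(-1) = 1/2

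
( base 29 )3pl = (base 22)6gd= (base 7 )12350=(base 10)3269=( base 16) CC5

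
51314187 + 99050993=150365180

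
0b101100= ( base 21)22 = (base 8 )54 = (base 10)44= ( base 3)1122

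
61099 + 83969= 145068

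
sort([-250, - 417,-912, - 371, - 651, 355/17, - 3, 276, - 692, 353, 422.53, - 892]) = [ - 912, - 892, - 692, - 651 , - 417 ,  -  371,  -  250, - 3,355/17, 276, 353,  422.53 ]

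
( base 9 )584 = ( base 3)122211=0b111100001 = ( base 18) 18D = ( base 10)481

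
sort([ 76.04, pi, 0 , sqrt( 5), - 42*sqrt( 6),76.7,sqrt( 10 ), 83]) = [ - 42*sqrt( 6 ),0, sqrt ( 5 ),pi, sqrt( 10),76.04, 76.7, 83 ]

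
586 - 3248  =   - 2662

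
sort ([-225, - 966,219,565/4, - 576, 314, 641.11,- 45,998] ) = [-966, - 576 ,  -  225, - 45,565/4,219, 314,641.11,998 ]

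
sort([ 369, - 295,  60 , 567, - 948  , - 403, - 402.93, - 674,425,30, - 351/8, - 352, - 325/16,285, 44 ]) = [ - 948, - 674, - 403, - 402.93, - 352, - 295, - 351/8,- 325/16,30,  44,  60, 285,369, 425, 567]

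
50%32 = 18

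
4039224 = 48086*84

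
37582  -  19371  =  18211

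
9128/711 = 9128/711  =  12.84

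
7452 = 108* 69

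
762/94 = 8 + 5/47=8.11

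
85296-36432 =48864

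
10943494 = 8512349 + 2431145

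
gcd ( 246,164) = 82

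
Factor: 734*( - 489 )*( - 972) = 348876072 = 2^3*3^6*163^1 * 367^1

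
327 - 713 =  - 386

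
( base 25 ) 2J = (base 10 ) 69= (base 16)45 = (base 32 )25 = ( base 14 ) 4d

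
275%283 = 275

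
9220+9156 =18376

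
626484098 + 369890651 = 996374749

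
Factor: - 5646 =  - 2^1*3^1*941^1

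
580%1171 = 580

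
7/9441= 7/9441 = 0.00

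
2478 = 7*354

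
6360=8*795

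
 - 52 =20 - 72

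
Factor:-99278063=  - 53^1*1873171^1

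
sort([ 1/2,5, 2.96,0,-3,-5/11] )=[- 3,- 5/11,  0, 1/2,2.96,5]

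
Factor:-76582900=-2^2*5^2*347^1*2207^1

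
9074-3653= 5421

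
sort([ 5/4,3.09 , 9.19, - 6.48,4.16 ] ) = [-6.48, 5/4, 3.09, 4.16,9.19] 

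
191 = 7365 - 7174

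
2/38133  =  2/38133= 0.00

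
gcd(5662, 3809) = 1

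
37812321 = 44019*859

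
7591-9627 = -2036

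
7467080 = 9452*790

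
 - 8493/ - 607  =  13+602/607 = 13.99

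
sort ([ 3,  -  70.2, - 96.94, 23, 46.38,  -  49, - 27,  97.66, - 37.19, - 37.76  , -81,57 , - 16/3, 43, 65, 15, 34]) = [  -  96.94 , - 81  , - 70.2, - 49 , - 37.76, - 37.19, - 27, - 16/3,  3,  15, 23, 34, 43, 46.38,57, 65, 97.66 ]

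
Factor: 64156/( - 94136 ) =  - 2^( - 1 )*7^ ( - 1) * 41^ (- 2)*43^1*373^1 = - 16039/23534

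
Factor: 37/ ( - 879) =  - 3^( - 1)*37^1*293^(-1)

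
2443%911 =621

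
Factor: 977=977^1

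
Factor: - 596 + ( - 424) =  - 1020=-2^2*3^1 * 5^1* 17^1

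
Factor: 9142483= 7^1*1306069^1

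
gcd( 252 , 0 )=252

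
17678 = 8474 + 9204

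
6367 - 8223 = - 1856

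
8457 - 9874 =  - 1417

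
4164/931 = 4 + 440/931 = 4.47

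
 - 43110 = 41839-84949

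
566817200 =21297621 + 545519579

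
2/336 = 1/168 = 0.01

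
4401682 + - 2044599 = 2357083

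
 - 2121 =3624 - 5745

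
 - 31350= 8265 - 39615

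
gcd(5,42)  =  1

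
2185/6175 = 23/65 = 0.35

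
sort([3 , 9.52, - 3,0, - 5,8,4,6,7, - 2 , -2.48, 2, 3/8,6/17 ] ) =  [ - 5,  -  3, -2.48, - 2,0,6/17, 3/8,2,3,4,6,7 , 8,9.52 ]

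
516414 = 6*86069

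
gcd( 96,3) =3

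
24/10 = 2 + 2/5 = 2.40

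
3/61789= 3/61789 = 0.00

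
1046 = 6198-5152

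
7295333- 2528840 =4766493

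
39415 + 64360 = 103775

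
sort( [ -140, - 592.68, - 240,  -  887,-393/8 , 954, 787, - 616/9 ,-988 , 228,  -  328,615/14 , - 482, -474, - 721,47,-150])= [ - 988,-887, - 721, - 592.68 , - 482, - 474  , - 328, - 240, - 150, -140,-616/9,-393/8, 615/14, 47,228,787 , 954] 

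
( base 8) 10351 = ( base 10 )4329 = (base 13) 1c80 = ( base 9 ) 5840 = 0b1000011101001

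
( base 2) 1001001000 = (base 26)MC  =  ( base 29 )k4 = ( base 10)584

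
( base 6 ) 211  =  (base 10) 79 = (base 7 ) 142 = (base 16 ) 4F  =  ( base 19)43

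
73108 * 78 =5702424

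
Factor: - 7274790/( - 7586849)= 2^1*3^2*5^1*23^ ( - 1)*80831^1*329863^( - 1)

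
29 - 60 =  - 31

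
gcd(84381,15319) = 1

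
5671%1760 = 391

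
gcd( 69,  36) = 3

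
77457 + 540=77997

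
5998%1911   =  265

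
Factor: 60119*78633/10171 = 4727337327/10171  =  3^2*7^( - 1)*79^1*761^1 * 1453^( - 1 )*8737^1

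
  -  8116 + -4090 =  - 12206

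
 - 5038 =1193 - 6231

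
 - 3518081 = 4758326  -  8276407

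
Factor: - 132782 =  - 2^1 * 13^1*5107^1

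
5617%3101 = 2516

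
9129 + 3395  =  12524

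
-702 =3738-4440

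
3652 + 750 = 4402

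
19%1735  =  19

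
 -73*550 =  -40150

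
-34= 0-34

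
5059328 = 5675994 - 616666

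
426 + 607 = 1033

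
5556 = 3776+1780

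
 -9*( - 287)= 2583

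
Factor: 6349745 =5^1*269^1 *4721^1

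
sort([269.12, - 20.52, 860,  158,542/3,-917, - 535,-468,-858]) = [-917, - 858, - 535,-468, - 20.52,158, 542/3,269.12 , 860] 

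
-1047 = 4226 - 5273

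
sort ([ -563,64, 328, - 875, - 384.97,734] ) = [ -875, - 563,-384.97, 64, 328, 734] 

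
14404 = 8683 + 5721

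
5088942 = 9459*538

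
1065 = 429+636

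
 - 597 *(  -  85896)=51279912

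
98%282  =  98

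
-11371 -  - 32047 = 20676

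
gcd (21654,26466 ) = 2406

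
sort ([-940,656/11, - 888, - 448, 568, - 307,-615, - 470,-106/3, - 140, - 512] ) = [  -  940,-888 , - 615 , - 512, - 470, - 448,-307, - 140, - 106/3 , 656/11, 568 ]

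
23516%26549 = 23516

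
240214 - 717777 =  - 477563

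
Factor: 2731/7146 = 2^(-1)*3^(-2) * 397^( - 1 )*2731^1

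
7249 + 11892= 19141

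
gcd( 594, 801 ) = 9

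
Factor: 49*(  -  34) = -1666 = - 2^1 * 7^2*17^1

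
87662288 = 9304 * 9422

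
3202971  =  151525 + 3051446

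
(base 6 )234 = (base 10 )94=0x5E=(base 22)46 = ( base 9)114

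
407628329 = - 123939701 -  - 531568030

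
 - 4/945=-1 + 941/945 = - 0.00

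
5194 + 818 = 6012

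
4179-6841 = - 2662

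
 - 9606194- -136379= - 9469815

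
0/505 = 0 = 0.00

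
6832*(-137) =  - 935984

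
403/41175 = 403/41175 = 0.01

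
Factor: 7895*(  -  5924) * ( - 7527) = 2^2 * 3^1*5^1*13^1*193^1 * 1481^1*1579^1   =  352037639460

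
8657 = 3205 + 5452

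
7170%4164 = 3006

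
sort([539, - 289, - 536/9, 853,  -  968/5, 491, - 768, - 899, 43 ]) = [-899, - 768, - 289, - 968/5, - 536/9, 43, 491,539, 853] 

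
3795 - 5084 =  - 1289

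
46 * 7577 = 348542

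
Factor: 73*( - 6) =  - 438 = -2^1*3^1*73^1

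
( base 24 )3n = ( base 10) 95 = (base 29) 38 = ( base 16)5f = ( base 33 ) 2T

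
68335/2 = 34167+1/2=   34167.50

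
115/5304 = 115/5304 = 0.02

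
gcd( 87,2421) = 3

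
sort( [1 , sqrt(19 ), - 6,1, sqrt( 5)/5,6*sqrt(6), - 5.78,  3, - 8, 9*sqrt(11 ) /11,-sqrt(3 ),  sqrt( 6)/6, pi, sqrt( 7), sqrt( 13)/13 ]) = [ - 8, - 6,-5.78,-sqrt( 3 ), sqrt (13)/13,sqrt (6)/6,sqrt( 5)/5,1,  1, sqrt( 7 ),9*  sqrt(11 )/11, 3,pi,sqrt( 19),6 * sqrt( 6) ] 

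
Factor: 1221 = 3^1*11^1*37^1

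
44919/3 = 14973  =  14973.00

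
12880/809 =12880/809= 15.92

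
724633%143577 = 6748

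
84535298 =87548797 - 3013499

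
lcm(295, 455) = 26845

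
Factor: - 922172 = - 2^2* 41^1*5623^1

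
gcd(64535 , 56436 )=1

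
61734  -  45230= 16504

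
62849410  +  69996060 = 132845470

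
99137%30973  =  6218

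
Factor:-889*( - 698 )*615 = 381621030 = 2^1*3^1*5^1*7^1*41^1 *127^1*349^1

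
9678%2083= 1346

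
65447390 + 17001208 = 82448598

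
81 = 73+8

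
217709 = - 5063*( - 43)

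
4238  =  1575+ 2663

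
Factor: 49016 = 2^3*11^1*557^1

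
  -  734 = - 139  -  595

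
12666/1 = 12666 = 12666.00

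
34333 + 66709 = 101042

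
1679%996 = 683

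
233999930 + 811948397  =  1045948327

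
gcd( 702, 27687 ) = 3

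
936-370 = 566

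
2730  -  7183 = -4453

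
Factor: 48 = 2^4 * 3^1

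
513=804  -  291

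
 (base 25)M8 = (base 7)1425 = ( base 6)2330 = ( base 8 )1056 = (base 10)558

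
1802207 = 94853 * 19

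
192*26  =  4992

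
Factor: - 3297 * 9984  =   - 32917248 = - 2^8*3^2 *7^1*13^1*157^1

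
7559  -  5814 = 1745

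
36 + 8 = 44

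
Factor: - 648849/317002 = -2^( - 1)*3^1*7^(-1 )*313^1*691^1*22643^( - 1) 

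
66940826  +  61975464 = 128916290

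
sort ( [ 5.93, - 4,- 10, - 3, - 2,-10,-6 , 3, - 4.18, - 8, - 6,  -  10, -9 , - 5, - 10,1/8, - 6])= [ - 10, - 10, - 10, - 10, - 9, - 8, - 6,  -  6, - 6, - 5, - 4.18, -4 , - 3, - 2, 1/8, 3, 5.93] 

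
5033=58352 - 53319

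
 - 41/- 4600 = 41/4600 = 0.01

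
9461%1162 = 165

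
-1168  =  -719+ - 449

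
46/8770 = 23/4385= 0.01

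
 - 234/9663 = -1 + 3143/3221 = - 0.02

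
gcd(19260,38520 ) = 19260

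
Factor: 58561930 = 2^1*5^1*7^1*821^1*1019^1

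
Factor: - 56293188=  - 2^2*3^1*7^1*17^1*79^1*499^1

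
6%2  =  0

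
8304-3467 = 4837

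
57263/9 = 6362 + 5/9= 6362.56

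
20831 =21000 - 169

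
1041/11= 94 + 7/11 = 94.64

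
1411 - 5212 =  -3801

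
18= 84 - 66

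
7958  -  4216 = 3742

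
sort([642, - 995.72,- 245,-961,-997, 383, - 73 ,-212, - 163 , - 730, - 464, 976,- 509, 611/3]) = [-997, - 995.72, - 961, - 730, - 509,- 464, - 245, - 212,  -  163, - 73, 611/3, 383, 642 , 976]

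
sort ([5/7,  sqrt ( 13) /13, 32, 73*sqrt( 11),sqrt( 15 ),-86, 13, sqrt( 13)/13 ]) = [ - 86, sqrt( 13) /13,sqrt( 13)/13, 5/7, sqrt( 15),13, 32, 73*sqrt(11) ]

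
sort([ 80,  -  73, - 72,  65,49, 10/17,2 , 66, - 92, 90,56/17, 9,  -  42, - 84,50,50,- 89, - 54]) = [ - 92, - 89, - 84,-73, - 72, -54, - 42,10/17,2,56/17,9,49,  50,  50  ,  65,  66,80,90 ] 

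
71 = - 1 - -72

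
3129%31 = 29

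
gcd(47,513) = 1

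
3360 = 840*4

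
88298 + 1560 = 89858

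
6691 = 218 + 6473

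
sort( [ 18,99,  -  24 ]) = [ - 24, 18,99] 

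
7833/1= 7833=7833.00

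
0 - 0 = 0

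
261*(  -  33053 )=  - 8626833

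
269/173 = 269/173 = 1.55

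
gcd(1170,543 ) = 3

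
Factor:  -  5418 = -2^1*3^2* 7^1*43^1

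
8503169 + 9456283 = 17959452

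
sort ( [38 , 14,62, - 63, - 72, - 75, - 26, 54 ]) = [ - 75, - 72, - 63, - 26,14,38, 54,62 ]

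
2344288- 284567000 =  - 282222712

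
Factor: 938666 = 2^1*181^1*2593^1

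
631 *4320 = 2725920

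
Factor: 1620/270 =6 = 2^1*3^1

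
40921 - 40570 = 351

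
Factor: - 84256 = - 2^5 *2633^1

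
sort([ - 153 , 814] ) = [- 153, 814]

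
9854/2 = 4927= 4927.00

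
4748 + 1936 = 6684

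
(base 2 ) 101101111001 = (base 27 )40l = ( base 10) 2937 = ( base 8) 5571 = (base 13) 144c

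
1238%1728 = 1238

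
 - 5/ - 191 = 5/191 = 0.03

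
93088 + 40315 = 133403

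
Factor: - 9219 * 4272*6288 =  - 2^8*3^3*7^1*89^1*131^1*439^1 = - 247643875584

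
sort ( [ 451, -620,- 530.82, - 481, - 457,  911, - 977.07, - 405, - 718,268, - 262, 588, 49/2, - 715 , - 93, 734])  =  [ - 977.07,-718,  -  715, - 620, - 530.82,-481,  -  457, - 405, - 262, - 93, 49/2,268, 451, 588, 734,911] 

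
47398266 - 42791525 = 4606741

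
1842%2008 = 1842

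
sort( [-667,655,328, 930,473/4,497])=[ -667,473/4,328,497,655, 930]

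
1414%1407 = 7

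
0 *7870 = 0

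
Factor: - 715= - 5^1 * 11^1*13^1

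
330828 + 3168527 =3499355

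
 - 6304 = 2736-9040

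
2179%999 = 181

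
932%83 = 19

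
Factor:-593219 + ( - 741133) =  - 2^4  *3^1*27799^1 = -  1334352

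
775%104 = 47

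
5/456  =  5/456 = 0.01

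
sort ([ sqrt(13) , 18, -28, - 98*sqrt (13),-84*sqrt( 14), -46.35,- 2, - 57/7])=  [ - 98*sqrt (13) , - 84*sqrt( 14 ),-46.35 , - 28, - 57/7, - 2,sqrt(13 ),18]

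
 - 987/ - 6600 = 329/2200   =  0.15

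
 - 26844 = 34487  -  61331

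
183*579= 105957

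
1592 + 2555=4147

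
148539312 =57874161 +90665151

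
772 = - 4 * ( - 193)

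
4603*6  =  27618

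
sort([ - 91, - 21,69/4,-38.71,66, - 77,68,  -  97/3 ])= [-91,-77, - 38.71 , - 97/3, - 21,69/4,66,68 ] 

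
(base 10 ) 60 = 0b111100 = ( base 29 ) 22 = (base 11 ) 55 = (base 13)48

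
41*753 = 30873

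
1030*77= 79310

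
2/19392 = 1/9696 = 0.00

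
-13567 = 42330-55897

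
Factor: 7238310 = 2^1*3^1*5^1*37^1*6521^1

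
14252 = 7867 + 6385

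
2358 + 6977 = 9335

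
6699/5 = 1339+4/5 = 1339.80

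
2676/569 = 4 + 400/569 = 4.70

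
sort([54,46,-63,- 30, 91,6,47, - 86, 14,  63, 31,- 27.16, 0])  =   [ - 86, - 63, - 30, - 27.16, 0,6, 14, 31, 46,47,54, 63, 91]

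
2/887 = 2/887 = 0.00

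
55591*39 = 2168049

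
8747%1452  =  35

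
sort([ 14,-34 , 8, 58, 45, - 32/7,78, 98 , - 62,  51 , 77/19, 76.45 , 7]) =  [ - 62,-34, - 32/7,77/19,7,8  ,  14,45, 51 , 58,76.45, 78, 98] 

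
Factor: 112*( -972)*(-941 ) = 2^6*3^5*7^1*941^1 = 102441024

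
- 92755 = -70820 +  - 21935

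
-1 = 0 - 1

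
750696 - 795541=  - 44845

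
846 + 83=929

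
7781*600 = 4668600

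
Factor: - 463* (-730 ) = 2^1 * 5^1*73^1*463^1 = 337990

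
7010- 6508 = 502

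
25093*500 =12546500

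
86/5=17  +  1/5 = 17.20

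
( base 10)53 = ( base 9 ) 58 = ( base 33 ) 1k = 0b110101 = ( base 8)65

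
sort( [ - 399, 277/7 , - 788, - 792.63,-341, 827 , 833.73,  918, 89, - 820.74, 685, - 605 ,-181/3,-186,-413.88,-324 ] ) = [-820.74, -792.63 ,-788 , - 605,-413.88 ,-399,-341,-324, - 186,-181/3,277/7,89 , 685,  827, 833.73,918] 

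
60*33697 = 2021820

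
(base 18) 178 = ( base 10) 458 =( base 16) 1CA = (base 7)1223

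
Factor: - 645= - 3^1*5^1*43^1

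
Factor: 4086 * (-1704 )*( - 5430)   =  2^5*3^4*5^1*71^1*181^1*227^1=37806613920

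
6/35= 6/35 = 0.17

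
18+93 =111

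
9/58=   9/58 = 0.16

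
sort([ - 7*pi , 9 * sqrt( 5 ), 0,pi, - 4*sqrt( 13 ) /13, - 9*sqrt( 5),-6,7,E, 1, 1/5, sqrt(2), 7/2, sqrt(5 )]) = [ - 7*pi, - 9*sqrt( 5), - 6 , - 4*sqrt(13)/13,0, 1/5, 1,sqrt ( 2),sqrt(5), E, pi,7/2, 7, 9 * sqrt(5)] 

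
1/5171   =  1/5171 =0.00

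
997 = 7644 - 6647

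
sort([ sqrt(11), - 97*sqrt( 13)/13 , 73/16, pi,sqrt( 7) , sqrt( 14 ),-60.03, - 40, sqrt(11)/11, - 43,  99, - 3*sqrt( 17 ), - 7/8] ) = [ - 60.03,-43, - 40, - 97*sqrt(13)/13, - 3*sqrt ( 17 ), - 7/8,sqrt(11) /11, sqrt( 7 ), pi,sqrt(11 ), sqrt(14), 73/16, 99]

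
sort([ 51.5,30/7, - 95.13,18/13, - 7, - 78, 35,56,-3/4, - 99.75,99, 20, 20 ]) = [ - 99.75, - 95.13, - 78, - 7,-3/4,  18/13, 30/7,20,20,  35,51.5, 56,99]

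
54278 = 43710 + 10568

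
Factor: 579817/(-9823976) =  - 2^(-3) * 7^2 *521^ (-1)*2357^( - 1) * 11833^1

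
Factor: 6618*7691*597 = 2^1*3^2*199^1*1103^1*7691^1 = 30386725686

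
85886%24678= 11852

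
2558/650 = 3 + 304/325  =  3.94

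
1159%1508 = 1159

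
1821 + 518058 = 519879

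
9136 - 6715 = 2421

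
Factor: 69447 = 3^1 * 7^1*3307^1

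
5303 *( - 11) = -58333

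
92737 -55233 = 37504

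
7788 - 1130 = 6658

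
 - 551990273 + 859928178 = 307937905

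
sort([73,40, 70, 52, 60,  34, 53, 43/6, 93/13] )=[93/13,  43/6, 34, 40, 52, 53,  60,70 , 73]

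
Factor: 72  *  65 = 2^3*3^2*5^1*13^1 = 4680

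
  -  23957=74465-98422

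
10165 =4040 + 6125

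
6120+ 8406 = 14526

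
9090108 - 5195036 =3895072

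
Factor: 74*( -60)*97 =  - 2^3*3^1*5^1*37^1*97^1 = - 430680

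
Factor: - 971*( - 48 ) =2^4*3^1*971^1 = 46608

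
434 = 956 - 522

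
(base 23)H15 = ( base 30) A0L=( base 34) 7RB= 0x233d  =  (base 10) 9021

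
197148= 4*49287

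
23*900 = 20700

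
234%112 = 10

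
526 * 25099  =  13202074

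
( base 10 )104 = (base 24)48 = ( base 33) 35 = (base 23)4c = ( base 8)150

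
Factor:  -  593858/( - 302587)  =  2^1*296929^1 * 302587^( -1)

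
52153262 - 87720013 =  - 35566751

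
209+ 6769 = 6978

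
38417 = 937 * 41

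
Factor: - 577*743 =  - 577^1*743^1 = - 428711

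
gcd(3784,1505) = 43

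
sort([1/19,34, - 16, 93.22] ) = [ - 16, 1/19, 34, 93.22] 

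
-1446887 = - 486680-960207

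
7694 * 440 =3385360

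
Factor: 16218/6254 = 3^2*17^1 * 59^( - 1) = 153/59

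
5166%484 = 326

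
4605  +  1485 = 6090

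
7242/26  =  3621/13 = 278.54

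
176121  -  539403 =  - 363282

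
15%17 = 15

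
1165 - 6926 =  - 5761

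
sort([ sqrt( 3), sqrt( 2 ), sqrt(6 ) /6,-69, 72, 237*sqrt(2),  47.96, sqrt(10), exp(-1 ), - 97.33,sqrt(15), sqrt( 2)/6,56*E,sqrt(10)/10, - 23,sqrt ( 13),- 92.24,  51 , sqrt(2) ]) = [ - 97.33, - 92.24, - 69,-23,  sqrt( 2)/6,sqrt(10)/10, exp( - 1),sqrt( 6 ) /6, sqrt(2 ), sqrt( 2 ),sqrt (3), sqrt(10 ), sqrt(13 ), sqrt(15 ) , 47.96, 51, 72 , 56*E,  237* sqrt(2)] 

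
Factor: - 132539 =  - 11^1*12049^1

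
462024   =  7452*62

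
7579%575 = 104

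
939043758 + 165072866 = 1104116624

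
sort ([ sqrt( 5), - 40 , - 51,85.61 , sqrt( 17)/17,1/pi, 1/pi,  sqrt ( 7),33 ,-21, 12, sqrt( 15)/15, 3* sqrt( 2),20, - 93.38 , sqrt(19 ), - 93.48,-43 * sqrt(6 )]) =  [ - 43*sqrt(6 ), - 93.48,  -  93.38  , -51, - 40,-21 , sqrt( 17) /17, sqrt(15 )/15,  1/pi , 1/pi,sqrt ( 5), sqrt(7),3  *  sqrt( 2), sqrt( 19 ), 12, 20 , 33, 85.61]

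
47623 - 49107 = -1484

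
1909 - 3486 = - 1577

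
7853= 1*7853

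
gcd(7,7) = 7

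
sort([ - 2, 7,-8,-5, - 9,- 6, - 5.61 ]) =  [ - 9,- 8, -6,-5.61,- 5,-2, 7 ]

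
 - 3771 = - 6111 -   -  2340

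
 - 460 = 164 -624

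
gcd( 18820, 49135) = 5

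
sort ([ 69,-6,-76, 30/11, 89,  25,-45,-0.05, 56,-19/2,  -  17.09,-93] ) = [ - 93,-76,-45 ,-17.09, - 19/2, - 6,-0.05,30/11, 25,56,69,89 ] 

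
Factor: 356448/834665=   2^5*3^1*5^ ( - 1 )*13^(-1) *47^1 * 79^1 * 12841^( - 1 )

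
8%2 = 0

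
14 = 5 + 9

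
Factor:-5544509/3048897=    - 3^(-1)*251^ (  -  1)* 4049^( - 1)*5544509^1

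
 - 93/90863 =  - 1 + 90770/90863 = - 0.00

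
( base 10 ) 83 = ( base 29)2P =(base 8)123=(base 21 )3k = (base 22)3H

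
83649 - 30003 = 53646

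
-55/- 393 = 55/393   =  0.14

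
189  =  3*63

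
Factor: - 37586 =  -2^1*18793^1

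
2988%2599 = 389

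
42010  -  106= 41904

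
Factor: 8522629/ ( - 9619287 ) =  - 3^(-1 ) * 41^1*207869^1*3206429^(-1 )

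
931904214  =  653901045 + 278003169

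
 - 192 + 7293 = 7101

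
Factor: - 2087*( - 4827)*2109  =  3^2*19^1*37^1*1609^1*2087^1=21245958441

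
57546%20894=15758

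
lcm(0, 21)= 0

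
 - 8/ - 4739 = 8/4739 = 0.00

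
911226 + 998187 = 1909413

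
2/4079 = 2/4079 = 0.00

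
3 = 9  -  6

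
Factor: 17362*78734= 1366979708   =  2^2*8681^1*39367^1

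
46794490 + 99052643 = 145847133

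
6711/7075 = 6711/7075  =  0.95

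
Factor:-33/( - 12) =2^( - 2)*11^1 = 11/4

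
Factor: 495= 3^2*5^1*11^1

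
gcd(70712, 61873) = 8839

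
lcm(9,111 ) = 333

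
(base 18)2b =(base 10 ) 47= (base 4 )233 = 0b101111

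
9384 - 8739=645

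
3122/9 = 346 + 8/9  =  346.89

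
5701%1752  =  445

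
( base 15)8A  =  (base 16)82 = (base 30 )4a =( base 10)130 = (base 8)202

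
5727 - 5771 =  - 44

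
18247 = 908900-890653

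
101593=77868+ 23725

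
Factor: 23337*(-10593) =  - 3^4*11^1*107^1*2593^1   =  -247208841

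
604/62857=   604/62857=   0.01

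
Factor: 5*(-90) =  - 450 = - 2^1*3^2*5^2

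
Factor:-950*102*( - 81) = 2^2*3^5*5^2*17^1*19^1  =  7848900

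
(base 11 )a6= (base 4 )1310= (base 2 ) 1110100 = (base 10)116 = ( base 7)224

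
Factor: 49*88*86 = 370832 = 2^4*7^2*11^1*43^1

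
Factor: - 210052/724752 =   -  52513/181188=-2^( - 2) * 3^( - 2 ) *7^( - 1)*17^1 *719^ (-1)*3089^1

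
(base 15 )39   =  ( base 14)3c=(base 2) 110110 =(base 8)66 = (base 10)54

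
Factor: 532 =2^2* 7^1* 19^1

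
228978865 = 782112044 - 553133179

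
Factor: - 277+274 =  - 3 = -3^1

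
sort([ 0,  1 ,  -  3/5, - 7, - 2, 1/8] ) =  [  -  7, - 2, - 3/5, 0,  1/8 , 1 ]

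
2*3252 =6504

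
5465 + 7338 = 12803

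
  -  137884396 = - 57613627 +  - 80270769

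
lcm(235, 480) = 22560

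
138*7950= 1097100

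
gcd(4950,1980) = 990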